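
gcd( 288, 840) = 24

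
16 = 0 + 16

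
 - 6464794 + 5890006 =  - 574788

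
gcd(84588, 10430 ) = 14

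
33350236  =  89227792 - 55877556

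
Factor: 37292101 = 7^1*11^1*17^1 * 31^1*919^1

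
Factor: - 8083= - 59^1*137^1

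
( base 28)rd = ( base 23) 1AA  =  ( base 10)769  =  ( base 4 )30001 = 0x301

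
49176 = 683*72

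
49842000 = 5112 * 9750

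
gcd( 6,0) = 6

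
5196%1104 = 780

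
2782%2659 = 123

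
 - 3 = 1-4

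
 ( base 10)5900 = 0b1011100001100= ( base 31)64A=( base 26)8io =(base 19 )G6A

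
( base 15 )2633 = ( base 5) 230043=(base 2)1111111010100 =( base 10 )8148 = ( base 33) 7FU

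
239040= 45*5312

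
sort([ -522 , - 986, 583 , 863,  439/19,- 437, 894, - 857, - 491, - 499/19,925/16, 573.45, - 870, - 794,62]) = [ - 986, - 870, - 857, - 794, - 522, - 491, - 437, - 499/19,439/19, 925/16, 62,573.45,583 , 863,894]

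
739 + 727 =1466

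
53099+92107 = 145206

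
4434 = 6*739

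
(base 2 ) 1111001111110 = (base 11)5957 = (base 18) 161C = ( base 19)12bg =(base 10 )7806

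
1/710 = 1/710 = 0.00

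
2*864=1728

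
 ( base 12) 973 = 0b10101100111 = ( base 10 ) 1383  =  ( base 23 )2e3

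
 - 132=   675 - 807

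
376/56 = 6 + 5/7 = 6.71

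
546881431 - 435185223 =111696208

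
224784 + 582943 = 807727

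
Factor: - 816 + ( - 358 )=-2^1*587^1 = - 1174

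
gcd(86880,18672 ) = 48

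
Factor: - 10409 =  -7^1*1487^1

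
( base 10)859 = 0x35b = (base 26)171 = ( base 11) 711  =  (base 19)274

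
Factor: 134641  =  13^1*10357^1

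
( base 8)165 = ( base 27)49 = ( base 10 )117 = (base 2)1110101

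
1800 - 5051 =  - 3251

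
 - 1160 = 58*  ( - 20 )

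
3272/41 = 3272/41 =79.80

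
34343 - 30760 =3583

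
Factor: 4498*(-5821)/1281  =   - 2^1*3^(-1 ) *7^( - 1) * 13^1*61^( -1)*173^1* 5821^1 = -  26182858/1281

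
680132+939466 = 1619598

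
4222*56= 236432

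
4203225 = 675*6227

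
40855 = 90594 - 49739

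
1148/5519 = 1148/5519 =0.21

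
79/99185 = 79/99185 = 0.00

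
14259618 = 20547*694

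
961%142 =109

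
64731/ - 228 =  - 284 + 7/76  =  -283.91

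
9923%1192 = 387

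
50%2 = 0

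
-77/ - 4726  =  77/4726=0.02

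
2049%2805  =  2049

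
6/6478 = 3/3239 =0.00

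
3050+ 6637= 9687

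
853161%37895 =19471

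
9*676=6084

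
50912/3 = 16970 + 2/3 = 16970.67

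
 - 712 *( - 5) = 3560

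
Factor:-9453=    - 3^1*23^1*137^1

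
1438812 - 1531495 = -92683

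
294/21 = 14 = 14.00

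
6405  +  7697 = 14102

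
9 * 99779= 898011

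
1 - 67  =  -66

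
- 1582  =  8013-9595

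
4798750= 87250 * 55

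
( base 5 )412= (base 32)3B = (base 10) 107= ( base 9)128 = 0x6B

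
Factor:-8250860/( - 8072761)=2^2*5^1*61^1*6763^1 * 8072761^(-1)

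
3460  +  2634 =6094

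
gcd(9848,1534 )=2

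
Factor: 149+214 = 363  =  3^1*11^2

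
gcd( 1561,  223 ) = 223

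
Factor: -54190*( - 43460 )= 2355097400 = 2^3*5^2*41^1*53^1*5419^1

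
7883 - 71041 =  - 63158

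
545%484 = 61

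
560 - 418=142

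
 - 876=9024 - 9900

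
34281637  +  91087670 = 125369307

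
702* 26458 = 18573516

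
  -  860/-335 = 172/67 = 2.57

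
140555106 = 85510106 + 55045000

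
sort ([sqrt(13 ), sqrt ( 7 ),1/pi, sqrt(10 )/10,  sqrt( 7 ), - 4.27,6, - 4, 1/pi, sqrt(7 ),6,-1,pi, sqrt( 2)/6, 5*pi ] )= [  -  4.27,-4, - 1,sqrt( 2)/6,sqrt(10 )/10 , 1/pi,1/pi, sqrt( 7),sqrt(7),sqrt ( 7 ) , pi , sqrt( 13), 6,6 , 5 * pi ]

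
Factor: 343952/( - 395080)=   -  74/85 = - 2^1*5^( - 1 )*17^( - 1)*37^1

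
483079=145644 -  - 337435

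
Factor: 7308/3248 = 2^( - 2 )*3^2 = 9/4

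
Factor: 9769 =9769^1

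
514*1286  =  661004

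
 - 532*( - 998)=530936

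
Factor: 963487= 7^3*53^2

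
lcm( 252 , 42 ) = 252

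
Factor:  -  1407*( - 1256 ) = 2^3 * 3^1*7^1 * 67^1*157^1 = 1767192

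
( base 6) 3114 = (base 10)694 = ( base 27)PJ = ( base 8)1266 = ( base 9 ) 851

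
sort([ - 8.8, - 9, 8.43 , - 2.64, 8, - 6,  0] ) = [-9, - 8.8, - 6,  -  2.64,0,8 , 8.43] 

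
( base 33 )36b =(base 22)740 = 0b110110010100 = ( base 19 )9BI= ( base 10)3476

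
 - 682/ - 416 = 1 + 133/208  =  1.64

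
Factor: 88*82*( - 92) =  - 663872 = - 2^6*11^1*23^1*41^1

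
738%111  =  72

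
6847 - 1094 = 5753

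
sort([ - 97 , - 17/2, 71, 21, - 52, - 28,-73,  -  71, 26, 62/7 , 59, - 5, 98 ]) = [ -97, - 73,- 71, - 52,-28, - 17/2, - 5,  62/7, 21, 26 , 59 , 71,98 ]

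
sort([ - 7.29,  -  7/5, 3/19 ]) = [ - 7.29, - 7/5, 3/19 ]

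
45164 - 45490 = -326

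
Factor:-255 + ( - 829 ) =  - 1084 = - 2^2*271^1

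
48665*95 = 4623175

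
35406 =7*5058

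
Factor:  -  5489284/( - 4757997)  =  2^2 * 3^ (  -  1 ) * 167^(-1 )*743^1*1847^1*9497^( - 1) 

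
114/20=57/10  =  5.70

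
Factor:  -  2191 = - 7^1*313^1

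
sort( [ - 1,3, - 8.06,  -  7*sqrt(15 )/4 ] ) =[ - 8.06, -7*sqrt( 15)/4,  -  1, 3 ]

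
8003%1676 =1299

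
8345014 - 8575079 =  - 230065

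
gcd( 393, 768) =3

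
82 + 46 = 128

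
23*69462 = 1597626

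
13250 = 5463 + 7787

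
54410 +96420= 150830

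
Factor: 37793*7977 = 301474761 = 3^1  *  7^1*2659^1 * 5399^1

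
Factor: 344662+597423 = 5^1 * 188417^1= 942085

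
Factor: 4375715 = 5^1 * 17^1*51479^1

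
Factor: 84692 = 2^2*31^1*683^1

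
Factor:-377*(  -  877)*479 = 158371291 = 13^1*29^1*479^1*877^1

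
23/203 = 23/203 = 0.11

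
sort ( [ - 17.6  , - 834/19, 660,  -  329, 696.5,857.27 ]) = [ - 329, - 834/19, - 17.6, 660,  696.5 , 857.27 ] 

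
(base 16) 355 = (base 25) 193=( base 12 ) 5B1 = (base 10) 853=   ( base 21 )1jd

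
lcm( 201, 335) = 1005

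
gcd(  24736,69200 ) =16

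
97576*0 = 0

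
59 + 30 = 89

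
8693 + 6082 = 14775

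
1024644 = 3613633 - 2588989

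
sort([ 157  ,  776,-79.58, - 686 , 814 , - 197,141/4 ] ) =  [ - 686,-197, - 79.58,141/4,157, 776,  814]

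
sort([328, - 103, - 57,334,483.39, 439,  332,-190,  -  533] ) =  [ - 533,- 190, - 103, - 57, 328, 332, 334, 439, 483.39]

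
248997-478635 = -229638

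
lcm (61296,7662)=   61296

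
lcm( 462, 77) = 462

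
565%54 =25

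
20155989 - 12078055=8077934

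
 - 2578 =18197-20775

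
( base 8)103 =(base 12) 57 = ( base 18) 3d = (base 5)232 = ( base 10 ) 67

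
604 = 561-- 43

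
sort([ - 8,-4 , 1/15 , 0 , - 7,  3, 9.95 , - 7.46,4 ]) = [ - 8, - 7.46, -7,-4,0, 1/15,3,4,9.95 ] 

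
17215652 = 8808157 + 8407495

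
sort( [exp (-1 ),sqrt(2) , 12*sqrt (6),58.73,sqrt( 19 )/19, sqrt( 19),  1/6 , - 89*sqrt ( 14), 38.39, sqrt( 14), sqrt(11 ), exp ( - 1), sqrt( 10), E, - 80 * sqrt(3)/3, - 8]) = [ - 89*sqrt (14 ),  -  80*sqrt( 3) /3, - 8, 1/6,sqrt(19 )/19, exp(-1), exp(-1), sqrt( 2), E,sqrt( 10), sqrt( 11 ), sqrt( 14), sqrt(19 ),12*sqrt( 6),38.39,58.73]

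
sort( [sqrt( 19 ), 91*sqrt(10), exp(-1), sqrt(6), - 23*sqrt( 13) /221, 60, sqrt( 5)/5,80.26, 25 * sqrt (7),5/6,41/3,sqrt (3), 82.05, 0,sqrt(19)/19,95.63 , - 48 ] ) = [  -  48,-23 *sqrt(13 )/221,0,sqrt( 19)/19,exp( - 1 ),sqrt(5) /5,5/6,sqrt( 3), sqrt( 6 ),  sqrt (19), 41/3,60,25*  sqrt(7),80.26 , 82.05,95.63, 91*sqrt( 10) ] 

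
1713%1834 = 1713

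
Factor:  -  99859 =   -  99859^1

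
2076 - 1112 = 964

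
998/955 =1 + 43/955  =  1.05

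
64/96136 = 8/12017 = 0.00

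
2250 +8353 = 10603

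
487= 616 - 129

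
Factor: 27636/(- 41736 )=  - 2^( - 1 )*7^2*37^( - 1) = - 49/74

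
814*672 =547008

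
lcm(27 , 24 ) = 216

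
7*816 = 5712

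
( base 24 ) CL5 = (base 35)621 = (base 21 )gh8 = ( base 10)7421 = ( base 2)1110011111101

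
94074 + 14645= 108719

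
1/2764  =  1/2764 = 0.00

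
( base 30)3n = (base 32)3h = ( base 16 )71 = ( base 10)113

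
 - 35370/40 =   -  885 + 3/4   =  -884.25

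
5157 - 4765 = 392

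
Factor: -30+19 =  - 11=-11^1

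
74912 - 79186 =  - 4274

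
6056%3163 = 2893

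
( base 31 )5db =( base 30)5NT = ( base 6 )40055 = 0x1463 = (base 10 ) 5219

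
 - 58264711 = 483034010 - 541298721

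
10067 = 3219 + 6848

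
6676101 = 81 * 82421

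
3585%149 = 9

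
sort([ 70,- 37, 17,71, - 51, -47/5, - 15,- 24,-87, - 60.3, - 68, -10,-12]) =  [-87,-68, - 60.3,-51,-37, - 24,  -  15, - 12, - 10, - 47/5,17, 70,71]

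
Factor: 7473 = 3^1*47^1*53^1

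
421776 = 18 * 23432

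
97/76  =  97/76  =  1.28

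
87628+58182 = 145810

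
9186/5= 1837+1/5 = 1837.20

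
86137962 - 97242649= - 11104687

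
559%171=46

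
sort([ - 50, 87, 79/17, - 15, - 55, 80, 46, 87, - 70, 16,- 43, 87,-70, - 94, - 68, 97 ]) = [ - 94, - 70, - 70, - 68, - 55,  -  50, - 43, - 15, 79/17, 16, 46, 80,87,87,  87,  97]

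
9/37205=9/37205 = 0.00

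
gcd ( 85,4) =1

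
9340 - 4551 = 4789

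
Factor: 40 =2^3*5^1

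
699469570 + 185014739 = 884484309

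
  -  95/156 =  - 95/156 = -  0.61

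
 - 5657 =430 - 6087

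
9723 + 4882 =14605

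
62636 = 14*4474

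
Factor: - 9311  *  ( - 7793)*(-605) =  - 43899176915 = -5^1*11^2*7793^1 * 9311^1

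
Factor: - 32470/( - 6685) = 2^1* 7^( - 1) * 17^1=34/7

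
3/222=1/74 = 0.01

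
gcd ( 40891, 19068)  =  1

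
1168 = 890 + 278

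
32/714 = 16/357  =  0.04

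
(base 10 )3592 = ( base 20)8jc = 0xe08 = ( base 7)13321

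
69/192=23/64 = 0.36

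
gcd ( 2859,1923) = 3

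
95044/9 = 10560 + 4/9 = 10560.44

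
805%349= 107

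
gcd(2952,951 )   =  3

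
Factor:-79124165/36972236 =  - 2^( - 2 )*5^1*7^( - 1 ) * 1320437^( - 1 )*15824833^1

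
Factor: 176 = 2^4*11^1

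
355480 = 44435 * 8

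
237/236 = 237/236 = 1.00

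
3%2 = 1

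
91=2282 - 2191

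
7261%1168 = 253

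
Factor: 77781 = 3^1*11^1*2357^1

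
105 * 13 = 1365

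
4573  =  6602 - 2029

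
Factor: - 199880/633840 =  - 2^(  -  1 )*3^( - 1)*139^( - 1)*263^1  =  - 263/834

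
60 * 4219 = 253140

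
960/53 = 18 + 6/53 = 18.11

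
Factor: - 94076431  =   - 53^1*743^1 * 2389^1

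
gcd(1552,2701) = 1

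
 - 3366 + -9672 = -13038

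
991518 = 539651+451867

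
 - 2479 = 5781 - 8260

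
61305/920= 12261/184=66.64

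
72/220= 18/55 = 0.33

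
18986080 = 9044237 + 9941843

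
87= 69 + 18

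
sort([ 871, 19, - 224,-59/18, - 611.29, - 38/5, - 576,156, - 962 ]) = [- 962, - 611.29, - 576, -224 ,  -  38/5, - 59/18,19, 156,871]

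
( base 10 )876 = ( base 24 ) 1CC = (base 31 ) S8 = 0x36C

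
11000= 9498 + 1502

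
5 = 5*1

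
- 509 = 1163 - 1672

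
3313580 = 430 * 7706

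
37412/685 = 54 + 422/685 =54.62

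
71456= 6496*11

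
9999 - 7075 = 2924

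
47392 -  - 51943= 99335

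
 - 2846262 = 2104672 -4950934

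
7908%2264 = 1116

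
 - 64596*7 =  - 452172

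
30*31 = 930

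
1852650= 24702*75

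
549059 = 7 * 78437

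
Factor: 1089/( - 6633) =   -  11^1*67^(  -  1)=   -11/67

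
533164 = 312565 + 220599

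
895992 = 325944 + 570048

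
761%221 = 98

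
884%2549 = 884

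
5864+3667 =9531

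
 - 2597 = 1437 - 4034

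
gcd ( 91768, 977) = 1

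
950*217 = 206150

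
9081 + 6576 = 15657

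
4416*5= 22080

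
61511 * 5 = 307555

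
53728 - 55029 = - 1301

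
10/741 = 10/741 = 0.01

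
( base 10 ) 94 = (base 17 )59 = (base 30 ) 34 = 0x5E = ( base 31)31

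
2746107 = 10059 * 273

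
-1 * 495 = - 495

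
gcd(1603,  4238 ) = 1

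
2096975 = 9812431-7715456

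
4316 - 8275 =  - 3959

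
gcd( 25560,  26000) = 40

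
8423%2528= 839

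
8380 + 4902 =13282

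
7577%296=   177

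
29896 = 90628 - 60732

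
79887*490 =39144630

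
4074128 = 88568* 46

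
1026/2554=513/1277 = 0.40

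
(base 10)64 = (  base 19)37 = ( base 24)2G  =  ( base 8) 100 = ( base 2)1000000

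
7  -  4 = 3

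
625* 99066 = 61916250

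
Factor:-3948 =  - 2^2 *3^1*7^1*47^1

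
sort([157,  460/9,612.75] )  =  [460/9,157, 612.75 ] 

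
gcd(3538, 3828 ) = 58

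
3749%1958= 1791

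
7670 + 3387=11057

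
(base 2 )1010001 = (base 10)81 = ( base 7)144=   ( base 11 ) 74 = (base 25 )36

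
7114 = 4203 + 2911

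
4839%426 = 153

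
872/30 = 436/15 = 29.07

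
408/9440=51/1180 =0.04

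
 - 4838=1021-5859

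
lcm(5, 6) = 30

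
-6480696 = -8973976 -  - 2493280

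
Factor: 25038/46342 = 3^2 * 13^1 * 17^(-1)*29^(-1)*47^( - 1)*107^1 = 12519/23171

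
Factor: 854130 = 2^1*3^1 * 5^1*71^1*401^1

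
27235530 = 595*45774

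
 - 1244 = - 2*622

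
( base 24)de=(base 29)b7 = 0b101000110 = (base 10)326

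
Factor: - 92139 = -3^1*30713^1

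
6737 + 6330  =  13067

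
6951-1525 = 5426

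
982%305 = 67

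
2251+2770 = 5021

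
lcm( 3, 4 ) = 12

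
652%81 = 4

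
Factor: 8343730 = 2^1*5^1*233^1*3581^1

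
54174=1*54174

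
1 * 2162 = 2162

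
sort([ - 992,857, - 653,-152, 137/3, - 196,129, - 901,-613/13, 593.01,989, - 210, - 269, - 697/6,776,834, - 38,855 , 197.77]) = [ - 992, - 901, - 653,-269, - 210, - 196, - 152, - 697/6, - 613/13, - 38,137/3,129,197.77, 593.01,776, 834,855,857, 989]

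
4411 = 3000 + 1411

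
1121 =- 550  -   - 1671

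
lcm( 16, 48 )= 48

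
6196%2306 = 1584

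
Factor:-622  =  -2^1*311^1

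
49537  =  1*49537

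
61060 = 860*71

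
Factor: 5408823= 3^1*7^1* 181^1 * 1423^1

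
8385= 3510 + 4875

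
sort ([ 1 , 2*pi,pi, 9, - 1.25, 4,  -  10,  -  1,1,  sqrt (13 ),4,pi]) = [ - 10, - 1.25, -1,1,1, pi, pi,sqrt ( 13 ), 4, 4,2*pi, 9]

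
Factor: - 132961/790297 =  - 43^( - 1 )*18379^(- 1 )*132961^1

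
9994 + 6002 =15996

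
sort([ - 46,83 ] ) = [ - 46, 83]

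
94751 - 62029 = 32722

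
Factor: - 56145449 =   -  56145449^1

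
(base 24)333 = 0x70b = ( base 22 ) 3FL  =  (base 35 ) 1gi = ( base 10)1803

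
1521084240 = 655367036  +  865717204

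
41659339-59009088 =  - 17349749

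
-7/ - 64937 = 7/64937 = 0.00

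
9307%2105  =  887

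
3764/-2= - 1882 + 0/1 = - 1882.00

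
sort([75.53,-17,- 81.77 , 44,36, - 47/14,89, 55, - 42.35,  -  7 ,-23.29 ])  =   [ - 81.77,  -  42.35,-23.29, -17,-7, - 47/14, 36, 44,55,75.53,89 ]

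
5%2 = 1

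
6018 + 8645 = 14663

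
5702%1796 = 314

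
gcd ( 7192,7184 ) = 8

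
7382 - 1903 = 5479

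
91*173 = 15743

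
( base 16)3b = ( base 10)59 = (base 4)323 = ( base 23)2D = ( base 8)73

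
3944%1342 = 1260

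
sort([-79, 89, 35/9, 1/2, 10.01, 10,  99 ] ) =[ - 79,1/2 , 35/9 , 10 , 10.01, 89,  99] 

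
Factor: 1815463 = 13^1*359^1*389^1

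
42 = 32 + 10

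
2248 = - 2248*( - 1) 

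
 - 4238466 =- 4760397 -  - 521931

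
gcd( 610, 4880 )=610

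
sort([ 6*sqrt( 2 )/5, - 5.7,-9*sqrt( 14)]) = [ - 9 * sqrt(14),  -  5.7,  6 * sqrt(2)/5]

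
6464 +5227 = 11691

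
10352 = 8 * 1294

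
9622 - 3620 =6002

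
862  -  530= 332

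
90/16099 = 90/16099 = 0.01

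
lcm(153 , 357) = 1071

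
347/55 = 6 + 17/55= 6.31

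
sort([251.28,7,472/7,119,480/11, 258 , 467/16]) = [ 7, 467/16,480/11,  472/7,119, 251.28,258]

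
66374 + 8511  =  74885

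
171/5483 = 171/5483 = 0.03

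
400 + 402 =802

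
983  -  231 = 752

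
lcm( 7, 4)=28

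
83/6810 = 83/6810  =  0.01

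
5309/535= 9 + 494/535 = 9.92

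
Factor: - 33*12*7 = -2772 = -2^2*3^2*7^1*11^1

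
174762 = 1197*146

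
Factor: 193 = 193^1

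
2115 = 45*47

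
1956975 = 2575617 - 618642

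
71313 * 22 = 1568886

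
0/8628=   0 = 0.00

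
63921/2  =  31960 + 1/2 = 31960.50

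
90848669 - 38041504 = 52807165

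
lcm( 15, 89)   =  1335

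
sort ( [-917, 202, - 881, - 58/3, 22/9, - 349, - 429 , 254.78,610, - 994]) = [ - 994, - 917 , - 881, - 429  , - 349,-58/3,22/9, 202,254.78, 610] 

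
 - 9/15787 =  - 9/15787= - 0.00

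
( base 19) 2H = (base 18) 31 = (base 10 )55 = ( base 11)50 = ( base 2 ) 110111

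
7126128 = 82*86904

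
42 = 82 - 40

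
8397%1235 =987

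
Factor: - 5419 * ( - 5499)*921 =27444953601 = 3^3*13^1*47^1*307^1 * 5419^1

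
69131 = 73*947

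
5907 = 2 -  - 5905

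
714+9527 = 10241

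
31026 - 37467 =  - 6441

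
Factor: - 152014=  - 2^1*17^2 * 263^1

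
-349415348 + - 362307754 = -711723102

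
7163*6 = 42978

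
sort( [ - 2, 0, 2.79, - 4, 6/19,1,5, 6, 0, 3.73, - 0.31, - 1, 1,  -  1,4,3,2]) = [ - 4, - 2, - 1, - 1, - 0.31, 0 , 0,6/19,1, 1,  2,2.79, 3, 3.73, 4, 5,6]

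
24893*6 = 149358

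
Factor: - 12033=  - 3^2*7^1*191^1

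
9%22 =9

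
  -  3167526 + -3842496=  -7010022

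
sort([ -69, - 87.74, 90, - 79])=[-87.74, - 79,-69, 90 ] 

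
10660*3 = 31980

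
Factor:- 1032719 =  - 29^1*149^1*239^1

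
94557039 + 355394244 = 449951283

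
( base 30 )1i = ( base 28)1k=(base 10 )48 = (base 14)36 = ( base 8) 60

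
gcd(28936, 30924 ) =4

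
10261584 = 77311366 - 67049782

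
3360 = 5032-1672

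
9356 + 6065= 15421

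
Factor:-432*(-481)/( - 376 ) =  - 25974/47 = -  2^1 *3^3*13^1*37^1*47^( - 1) 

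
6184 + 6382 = 12566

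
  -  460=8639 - 9099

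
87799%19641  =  9235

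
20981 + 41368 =62349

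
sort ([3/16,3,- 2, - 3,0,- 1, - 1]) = [-3 , - 2,-1, - 1,0,3/16,3]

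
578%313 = 265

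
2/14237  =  2/14237 = 0.00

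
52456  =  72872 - 20416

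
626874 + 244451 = 871325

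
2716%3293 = 2716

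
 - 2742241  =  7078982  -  9821223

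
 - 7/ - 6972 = 1/996 = 0.00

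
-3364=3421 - 6785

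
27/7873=27/7873  =  0.00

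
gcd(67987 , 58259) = 1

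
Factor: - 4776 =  - 2^3*3^1*199^1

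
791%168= 119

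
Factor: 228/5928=2^( - 1 )*13^( - 1)=1/26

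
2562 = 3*854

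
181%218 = 181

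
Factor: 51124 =2^2 * 12781^1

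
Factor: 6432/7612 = 1608/1903 = 2^3*3^1*11^( -1)*67^1*173^( - 1 )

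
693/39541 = 693/39541 = 0.02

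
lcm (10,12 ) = 60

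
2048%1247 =801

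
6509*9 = 58581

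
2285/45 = 50 + 7/9 = 50.78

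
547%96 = 67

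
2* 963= 1926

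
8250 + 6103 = 14353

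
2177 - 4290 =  - 2113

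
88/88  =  1 = 1.00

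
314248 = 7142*44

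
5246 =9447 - 4201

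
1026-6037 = - 5011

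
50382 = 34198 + 16184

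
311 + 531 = 842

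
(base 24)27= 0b110111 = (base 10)55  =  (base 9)61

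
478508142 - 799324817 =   -  320816675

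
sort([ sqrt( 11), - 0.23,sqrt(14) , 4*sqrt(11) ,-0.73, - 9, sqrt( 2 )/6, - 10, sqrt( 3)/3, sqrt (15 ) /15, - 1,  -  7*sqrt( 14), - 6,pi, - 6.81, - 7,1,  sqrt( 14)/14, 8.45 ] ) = [ - 7*sqrt(14 ), - 10, - 9, - 7, - 6.81, - 6 , - 1, - 0.73,- 0.23, sqrt( 2)/6,sqrt(15)/15,sqrt(14) /14,sqrt( 3 ) /3,  1,pi,  sqrt ( 11), sqrt( 14), 8.45,4*sqrt( 11) ] 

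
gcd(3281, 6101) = 1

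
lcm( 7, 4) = 28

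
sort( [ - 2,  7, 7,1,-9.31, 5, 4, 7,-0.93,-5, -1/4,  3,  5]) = [-9.31, - 5,-2,-0.93,-1/4 , 1,3,4,5,5, 7 , 7, 7]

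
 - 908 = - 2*454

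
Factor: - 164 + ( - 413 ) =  - 577^1 = -  577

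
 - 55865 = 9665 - 65530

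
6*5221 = 31326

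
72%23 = 3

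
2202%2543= 2202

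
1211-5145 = -3934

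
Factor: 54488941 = 13^1*19^1*29^1 * 7607^1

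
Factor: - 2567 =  - 17^1*151^1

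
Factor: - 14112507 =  - 3^1*137^1* 34337^1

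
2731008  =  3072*889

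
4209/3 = 1403=1403.00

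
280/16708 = 70/4177 = 0.02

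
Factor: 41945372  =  2^2*7^2*214007^1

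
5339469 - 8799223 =  -  3459754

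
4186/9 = 465 + 1/9 = 465.11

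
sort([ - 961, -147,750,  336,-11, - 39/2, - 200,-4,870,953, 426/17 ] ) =[ - 961,- 200, - 147, - 39/2, - 11, - 4, 426/17,336,750,  870,  953]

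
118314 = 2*59157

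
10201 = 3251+6950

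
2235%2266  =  2235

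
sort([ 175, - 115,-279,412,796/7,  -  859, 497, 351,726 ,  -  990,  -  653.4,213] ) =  [ - 990,-859,  -  653.4,  -  279, - 115,  796/7,175,213, 351, 412, 497,726] 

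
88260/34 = 44130/17 = 2595.88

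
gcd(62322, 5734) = 94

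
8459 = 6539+1920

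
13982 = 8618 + 5364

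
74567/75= 994 + 17/75 = 994.23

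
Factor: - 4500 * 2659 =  - 11965500 = -2^2*3^2*5^3 * 2659^1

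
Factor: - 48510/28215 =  - 2^1 * 3^(  -  1 )*7^2*19^ ( - 1 ) = - 98/57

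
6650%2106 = 332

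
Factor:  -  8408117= - 8408117^1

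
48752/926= 24376/463 = 52.65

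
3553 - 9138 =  - 5585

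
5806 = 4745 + 1061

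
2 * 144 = 288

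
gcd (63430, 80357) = 1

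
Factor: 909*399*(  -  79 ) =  - 28652589 = - 3^3*7^1*19^1*79^1*101^1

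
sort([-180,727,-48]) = [ - 180 ,-48,727 ]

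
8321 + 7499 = 15820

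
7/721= 1/103 =0.01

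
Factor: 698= 2^1*349^1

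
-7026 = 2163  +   - 9189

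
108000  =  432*250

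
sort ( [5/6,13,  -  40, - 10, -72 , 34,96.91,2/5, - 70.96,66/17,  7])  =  [ - 72 ,  -  70.96, - 40, - 10,  2/5,5/6, 66/17 , 7,13,34,  96.91 ]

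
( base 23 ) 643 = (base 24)5G5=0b110011000101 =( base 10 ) 3269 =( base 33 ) 302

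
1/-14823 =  - 1 +14822/14823 = - 0.00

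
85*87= 7395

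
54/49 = 1 + 5/49 = 1.10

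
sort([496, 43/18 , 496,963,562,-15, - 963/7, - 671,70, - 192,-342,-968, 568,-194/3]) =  [ - 968, - 671, - 342, - 192,-963/7,-194/3, - 15,43/18, 70, 496, 496,562,568,963]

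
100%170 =100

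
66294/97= 66294/97 = 683.44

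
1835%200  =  35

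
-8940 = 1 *( - 8940) 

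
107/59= 107/59 = 1.81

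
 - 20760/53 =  - 392+16/53 = - 391.70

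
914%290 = 44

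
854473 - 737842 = 116631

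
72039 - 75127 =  - 3088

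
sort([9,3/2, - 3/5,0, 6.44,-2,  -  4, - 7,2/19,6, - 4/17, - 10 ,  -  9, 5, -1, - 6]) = [ - 10, - 9, - 7, - 6,-4,  -  2, - 1, - 3/5, - 4/17, 0,2/19, 3/2, 5,6 , 6.44,9]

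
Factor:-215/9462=- 2^( - 1) * 3^ ( - 1)*5^1 * 19^ ( - 1 ) * 43^1*83^ ( - 1) 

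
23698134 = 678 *34953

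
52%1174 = 52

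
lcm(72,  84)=504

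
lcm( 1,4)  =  4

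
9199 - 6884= 2315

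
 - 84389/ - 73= 84389/73 = 1156.01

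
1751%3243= 1751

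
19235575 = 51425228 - 32189653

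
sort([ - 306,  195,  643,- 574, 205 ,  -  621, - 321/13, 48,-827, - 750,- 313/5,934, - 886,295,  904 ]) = [ - 886, - 827,-750, - 621,  -  574, - 306,  -  313/5, - 321/13, 48, 195,205,295, 643, 904, 934]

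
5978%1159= 183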